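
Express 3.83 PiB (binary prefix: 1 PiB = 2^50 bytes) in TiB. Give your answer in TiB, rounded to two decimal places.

3,921.92 TiB

3.83 PiB = 3.83 × 2^50 bytes = 4,312,196,643,207,249.92 bytes
1 TiB = 1,099,511,627,776 bytes
4,312,196,643,207,249.92 / 1,099,511,627,776 = 3,921.92 TiB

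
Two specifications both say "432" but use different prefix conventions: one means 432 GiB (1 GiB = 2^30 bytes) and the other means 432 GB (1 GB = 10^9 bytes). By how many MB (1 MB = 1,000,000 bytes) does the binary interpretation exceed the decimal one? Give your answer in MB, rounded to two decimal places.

31,856.47 MB

432 GiB = 432 × 1,073,741,824 = 463,856,467,968 bytes
432 GB = 432 × 1,000,000,000 = 432,000,000,000 bytes
difference = 31,856,467,968 bytes
31,856,467,968 / 1,000,000 = 31,856.47 MB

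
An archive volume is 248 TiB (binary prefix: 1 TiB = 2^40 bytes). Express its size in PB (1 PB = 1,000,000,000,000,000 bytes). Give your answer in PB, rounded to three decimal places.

0.273 PB

248 TiB × 1,099,511,627,776 bytes/TiB = 272,678,883,688,448 bytes
1 PB = 10^15 bytes = 1,000,000,000,000,000 bytes
272,678,883,688,448 / 1,000,000,000,000,000 = 0.273 PB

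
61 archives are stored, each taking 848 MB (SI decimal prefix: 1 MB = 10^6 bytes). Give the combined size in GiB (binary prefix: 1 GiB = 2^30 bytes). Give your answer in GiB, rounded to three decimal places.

Total = 61 × 848 MB = 51,728 MB
= 51,728 × 1,000,000 bytes = 51,728,000,000 bytes
1 GiB = 1,073,741,824 bytes
51,728,000,000 / 1,073,741,824 = 48.175 GiB

48.175 GiB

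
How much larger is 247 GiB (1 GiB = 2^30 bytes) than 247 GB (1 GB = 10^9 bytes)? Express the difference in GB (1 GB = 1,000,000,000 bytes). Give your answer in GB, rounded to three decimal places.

18.214 GB

247 GiB = 247 × 1,073,741,824 = 265,214,230,528 bytes
247 GB = 247 × 1,000,000,000 = 247,000,000,000 bytes
difference = 18,214,230,528 bytes
18,214,230,528 / 1,000,000,000 = 18.214 GB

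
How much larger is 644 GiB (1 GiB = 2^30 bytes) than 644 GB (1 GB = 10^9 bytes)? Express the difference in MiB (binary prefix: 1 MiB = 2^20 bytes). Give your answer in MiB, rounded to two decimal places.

45,289.74 MiB

644 GiB = 644 × 1,073,741,824 = 691,489,734,656 bytes
644 GB = 644 × 1,000,000,000 = 644,000,000,000 bytes
difference = 47,489,734,656 bytes
47,489,734,656 / 1,048,576 = 45,289.74 MiB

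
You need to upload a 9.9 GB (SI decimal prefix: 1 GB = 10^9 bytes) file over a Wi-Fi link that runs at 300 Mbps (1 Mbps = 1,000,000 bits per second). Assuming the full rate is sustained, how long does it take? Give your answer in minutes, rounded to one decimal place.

9.9 GB = 9,900,000,000 bytes = 79,200,000,000 bits
300 Mbps = 300,000,000 bits/s
time = 79,200,000,000 / 300,000,000 = 264.00 s
264.00 s / 60 = 4.4 minutes

4.4 minutes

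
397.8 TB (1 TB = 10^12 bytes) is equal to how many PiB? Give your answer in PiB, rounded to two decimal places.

397.8 TB = 397.8 × 10^12 bytes = 397,800,000,000,000 bytes
1 PiB = 1,125,899,906,842,624 bytes
397,800,000,000,000 / 1,125,899,906,842,624 = 0.35 PiB

0.35 PiB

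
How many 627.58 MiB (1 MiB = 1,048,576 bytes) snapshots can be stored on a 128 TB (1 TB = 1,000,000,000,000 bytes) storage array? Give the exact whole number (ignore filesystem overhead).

Capacity: 128 TB = 128,000,000,000,000 bytes
Per item: 627.58 MiB = 658,065,326.08 bytes
⌊128,000,000,000,000 / 658,065,326.08⌋ = 194,509

194,509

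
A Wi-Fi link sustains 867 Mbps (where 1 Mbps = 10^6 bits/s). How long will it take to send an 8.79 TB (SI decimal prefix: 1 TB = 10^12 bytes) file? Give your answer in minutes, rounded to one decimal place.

8.79 TB = 8,790,000,000,000 bytes = 70,320,000,000,000 bits
867 Mbps = 867,000,000 bits/s
time = 70,320,000,000,000 / 867,000,000 = 81,107.27 s
81,107.27 s / 60 = 1,351.8 minutes

1,351.8 minutes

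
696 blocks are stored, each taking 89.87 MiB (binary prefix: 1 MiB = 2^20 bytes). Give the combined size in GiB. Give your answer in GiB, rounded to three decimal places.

Total = 696 × 89.87 MiB = 62549.52 MiB
= 62549.52 × 1,048,576 bytes = 65,587,925,483.52 bytes
1 GiB = 1,073,741,824 bytes
65,587,925,483.52 / 1,073,741,824 = 61.084 GiB

61.084 GiB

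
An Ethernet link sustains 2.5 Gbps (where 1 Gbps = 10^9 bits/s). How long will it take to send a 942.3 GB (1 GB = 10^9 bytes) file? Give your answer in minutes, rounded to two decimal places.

942.3 GB = 942,300,000,000 bytes = 7,538,400,000,000 bits
2.5 Gbps = 2,500,000,000 bits/s
time = 7,538,400,000,000 / 2,500,000,000 = 3,015.360 s
3,015.360 s / 60 = 50.26 minutes

50.26 minutes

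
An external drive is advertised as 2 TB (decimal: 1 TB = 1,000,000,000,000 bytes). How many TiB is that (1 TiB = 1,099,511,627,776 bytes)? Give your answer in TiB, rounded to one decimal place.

1.8 TiB

2 TB = 2 × 10^12 bytes = 2,000,000,000,000 bytes
1 TiB = 1,099,511,627,776 bytes
2,000,000,000,000 / 1,099,511,627,776 = 1.8 TiB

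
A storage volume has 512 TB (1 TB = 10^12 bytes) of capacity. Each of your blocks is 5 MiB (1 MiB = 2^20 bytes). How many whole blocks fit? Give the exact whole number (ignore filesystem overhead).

Capacity: 512 TB = 512,000,000,000,000 bytes
Per item: 5 MiB = 5,242,880 bytes
⌊512,000,000,000,000 / 5,242,880⌋ = 97,656,250

97,656,250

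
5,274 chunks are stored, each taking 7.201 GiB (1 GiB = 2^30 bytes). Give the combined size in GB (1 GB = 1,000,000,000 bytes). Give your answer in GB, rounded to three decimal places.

40,778.646 GB

Total = 5,274 × 7.201 GiB = 37978.074 GiB
= 37978.074 × 1,073,741,824 bytes = 40,778,646,448,766.976 bytes
1 GB = 1,000,000,000 bytes
40,778,646,448,766.976 / 1,000,000,000 = 40,778.646 GB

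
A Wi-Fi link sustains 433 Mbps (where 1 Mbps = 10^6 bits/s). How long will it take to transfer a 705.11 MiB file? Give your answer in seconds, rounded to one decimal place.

705.11 MiB = 739,361,423.36 bytes = 5,914,891,386.88 bits
433 Mbps = 433,000,000 bits/s
time = 5,914,891,386.88 / 433,000,000 = 13.7 s

13.7 seconds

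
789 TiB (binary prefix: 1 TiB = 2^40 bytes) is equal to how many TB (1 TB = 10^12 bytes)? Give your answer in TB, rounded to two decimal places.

789 TiB = 789 × 2^40 bytes = 867,514,674,315,264 bytes
1 TB = 10^12 bytes = 1,000,000,000,000 bytes
867,514,674,315,264 / 1,000,000,000,000 = 867.51 TB

867.51 TB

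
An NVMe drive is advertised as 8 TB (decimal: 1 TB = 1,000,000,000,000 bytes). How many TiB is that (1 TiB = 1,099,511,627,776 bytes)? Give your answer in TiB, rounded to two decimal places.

8 TB × 1,000,000,000,000 bytes/TB = 8,000,000,000,000 bytes
1 TiB = 2^40 bytes = 1,099,511,627,776 bytes
8,000,000,000,000 / 1,099,511,627,776 = 7.28 TiB

7.28 TiB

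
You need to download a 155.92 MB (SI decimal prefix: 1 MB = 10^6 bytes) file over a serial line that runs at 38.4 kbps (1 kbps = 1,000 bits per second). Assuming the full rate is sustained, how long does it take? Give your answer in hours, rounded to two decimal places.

9.02 hours

155.92 MB = 155,920,000 bytes = 1,247,360,000 bits
38.4 kbps = 38,400 bits/s
time = 1,247,360,000 / 38,400 = 32,483.3333 s
32,483.3333 s / 3600 = 9.02 hours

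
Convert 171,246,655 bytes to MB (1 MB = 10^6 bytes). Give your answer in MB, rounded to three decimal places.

171,246,655 bytes given.
1 MB = 10^6 bytes = 1,000,000 bytes
171,246,655 / 1,000,000 = 171.247 MB

171.247 MB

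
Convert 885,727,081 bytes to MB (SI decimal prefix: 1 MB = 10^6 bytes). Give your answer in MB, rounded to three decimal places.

885,727,081 bytes given.
1 MB = 1,000,000 bytes
885,727,081 / 1,000,000 = 885.727 MB

885.727 MB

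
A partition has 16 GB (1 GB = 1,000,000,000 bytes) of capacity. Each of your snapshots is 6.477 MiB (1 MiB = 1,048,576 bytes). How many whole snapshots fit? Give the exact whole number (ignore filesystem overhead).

2,355

Capacity: 16 GB = 16,000,000,000 bytes
Per item: 6.477 MiB = 6,791,626.752 bytes
⌊16,000,000,000 / 6,791,626.752⌋ = 2,355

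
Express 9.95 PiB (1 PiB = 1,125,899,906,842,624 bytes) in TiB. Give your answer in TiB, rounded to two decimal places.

10,188.80 TiB

9.95 PiB = 9.95 × 2^50 bytes = 11,202,704,073,084,108.8 bytes
1 TiB = 1,099,511,627,776 bytes
11,202,704,073,084,108.8 / 1,099,511,627,776 = 10,188.80 TiB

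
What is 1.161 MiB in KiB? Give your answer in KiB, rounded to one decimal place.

1,188.9 KiB

1.161 MiB = 1.161 × 2^20 bytes = 1,217,396.736 bytes
1 KiB = 1,024 bytes
1,217,396.736 / 1,024 = 1,188.9 KiB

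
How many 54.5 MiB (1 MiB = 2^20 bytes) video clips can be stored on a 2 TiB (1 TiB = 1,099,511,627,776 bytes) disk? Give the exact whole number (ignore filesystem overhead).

Capacity: 2 TiB = 2,199,023,255,552 bytes
Per item: 54.5 MiB = 57,147,392 bytes
⌊2,199,023,255,552 / 57,147,392⌋ = 38,479

38,479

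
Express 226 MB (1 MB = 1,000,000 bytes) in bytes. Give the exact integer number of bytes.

226,000,000 bytes

226 × 1,000,000 = 226,000,000 bytes  (1 MB = 10^6 bytes)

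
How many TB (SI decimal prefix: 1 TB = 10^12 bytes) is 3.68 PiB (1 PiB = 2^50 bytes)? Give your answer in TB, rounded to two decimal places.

3.68 PiB = 3.68 × 2^50 bytes = 4,143,311,657,180,856.32 bytes
1 TB = 1,000,000,000,000 bytes
4,143,311,657,180,856.32 / 1,000,000,000,000 = 4,143.31 TB

4,143.31 TB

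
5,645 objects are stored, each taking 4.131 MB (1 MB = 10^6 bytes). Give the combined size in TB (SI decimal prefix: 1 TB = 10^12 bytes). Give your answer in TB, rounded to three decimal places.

Total = 5,645 × 4.131 MB = 23319.495 MB
= 23319.495 × 1,000,000 bytes = 23,319,495,000 bytes
1 TB = 1,000,000,000,000 bytes
23,319,495,000 / 1,000,000,000,000 = 0.023 TB

0.023 TB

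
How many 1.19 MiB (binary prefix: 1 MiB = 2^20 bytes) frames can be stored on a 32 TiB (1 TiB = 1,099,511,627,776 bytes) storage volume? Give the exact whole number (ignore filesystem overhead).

Capacity: 32 TiB = 35,184,372,088,832 bytes
Per item: 1.19 MiB = 1,247,805.44 bytes
⌊35,184,372,088,832 / 1,247,805.44⌋ = 28,197,001

28,197,001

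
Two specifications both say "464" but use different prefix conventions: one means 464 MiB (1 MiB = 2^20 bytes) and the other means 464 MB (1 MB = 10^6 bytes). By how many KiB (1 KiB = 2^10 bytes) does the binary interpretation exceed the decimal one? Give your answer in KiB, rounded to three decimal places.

464 MiB = 464 × 1,048,576 = 486,539,264 bytes
464 MB = 464 × 1,000,000 = 464,000,000 bytes
difference = 22,539,264 bytes
22,539,264 / 1,024 = 22,011.000 KiB

22,011.000 KiB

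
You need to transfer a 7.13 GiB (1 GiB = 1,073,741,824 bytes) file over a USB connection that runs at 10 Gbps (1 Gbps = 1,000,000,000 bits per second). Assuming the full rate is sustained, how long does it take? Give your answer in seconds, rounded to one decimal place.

6.1 seconds

7.13 GiB = 7,655,779,205.12 bytes = 61,246,233,640.96 bits
10 Gbps = 10,000,000,000 bits/s
time = 61,246,233,640.96 / 10,000,000,000 = 6.1 s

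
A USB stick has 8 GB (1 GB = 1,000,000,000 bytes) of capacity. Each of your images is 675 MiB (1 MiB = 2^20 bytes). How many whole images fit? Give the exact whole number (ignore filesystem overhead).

Capacity: 8 GB = 8,000,000,000 bytes
Per item: 675 MiB = 707,788,800 bytes
⌊8,000,000,000 / 707,788,800⌋ = 11

11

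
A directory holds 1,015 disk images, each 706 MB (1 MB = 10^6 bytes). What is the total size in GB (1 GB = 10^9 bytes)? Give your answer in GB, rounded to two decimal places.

Total = 1,015 × 706 MB = 716,590 MB
= 716,590 × 1,000,000 bytes = 716,590,000,000 bytes
1 GB = 1,000,000,000 bytes
716,590,000,000 / 1,000,000,000 = 716.59 GB

716.59 GB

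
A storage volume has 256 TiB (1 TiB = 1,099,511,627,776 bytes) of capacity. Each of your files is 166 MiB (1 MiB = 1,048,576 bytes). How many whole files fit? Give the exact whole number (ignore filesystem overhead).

Capacity: 256 TiB = 281,474,976,710,656 bytes
Per item: 166 MiB = 174,063,616 bytes
⌊281,474,976,710,656 / 174,063,616⌋ = 1,617,081

1,617,081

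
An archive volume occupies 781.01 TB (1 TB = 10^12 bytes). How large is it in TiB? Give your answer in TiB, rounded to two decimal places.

781.01 TB × 1,000,000,000,000 bytes/TB = 781,010,000,000,000 bytes
1 TiB = 1,099,511,627,776 bytes
781,010,000,000,000 / 1,099,511,627,776 = 710.32 TiB

710.32 TiB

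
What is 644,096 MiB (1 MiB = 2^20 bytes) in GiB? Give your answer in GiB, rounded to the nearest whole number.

644,096 MiB × 1,048,576 bytes/MiB = 675,383,607,296 bytes
1 GiB = 1,073,741,824 bytes
675,383,607,296 / 1,073,741,824 = 629 GiB

629 GiB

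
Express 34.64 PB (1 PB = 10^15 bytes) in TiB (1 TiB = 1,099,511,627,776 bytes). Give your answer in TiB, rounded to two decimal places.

34.64 PB = 34.64 × 10^15 bytes = 34,640,000,000,000,000 bytes
1 TiB = 1,099,511,627,776 bytes
34,640,000,000,000,000 / 1,099,511,627,776 = 31,504.90 TiB

31,504.90 TiB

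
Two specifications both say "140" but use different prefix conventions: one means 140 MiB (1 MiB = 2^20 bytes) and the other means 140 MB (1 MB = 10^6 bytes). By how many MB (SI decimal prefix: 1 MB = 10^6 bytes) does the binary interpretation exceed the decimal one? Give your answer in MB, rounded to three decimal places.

140 MiB = 140 × 1,048,576 = 146,800,640 bytes
140 MB = 140 × 1,000,000 = 140,000,000 bytes
difference = 6,800,640 bytes
6,800,640 / 1,000,000 = 6.801 MB

6.801 MB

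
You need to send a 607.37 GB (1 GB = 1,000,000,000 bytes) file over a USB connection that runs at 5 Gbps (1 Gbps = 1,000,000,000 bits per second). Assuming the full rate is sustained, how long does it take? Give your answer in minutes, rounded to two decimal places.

607.37 GB = 607,370,000,000 bytes = 4,858,960,000,000 bits
5 Gbps = 5,000,000,000 bits/s
time = 4,858,960,000,000 / 5,000,000,000 = 971.792 s
971.792 s / 60 = 16.20 minutes

16.20 minutes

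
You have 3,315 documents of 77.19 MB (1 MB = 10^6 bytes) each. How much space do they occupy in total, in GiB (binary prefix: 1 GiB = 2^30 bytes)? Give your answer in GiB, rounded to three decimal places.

Total = 3,315 × 77.19 MB = 255884.85 MB
= 255884.85 × 1,000,000 bytes = 255,884,850,000 bytes
1 GiB = 1,073,741,824 bytes
255,884,850,000 / 1,073,741,824 = 238.311 GiB

238.311 GiB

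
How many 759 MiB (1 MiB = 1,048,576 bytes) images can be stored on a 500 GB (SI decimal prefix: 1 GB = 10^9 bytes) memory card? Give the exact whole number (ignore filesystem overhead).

628

Capacity: 500 GB = 500,000,000,000 bytes
Per item: 759 MiB = 795,869,184 bytes
⌊500,000,000,000 / 795,869,184⌋ = 628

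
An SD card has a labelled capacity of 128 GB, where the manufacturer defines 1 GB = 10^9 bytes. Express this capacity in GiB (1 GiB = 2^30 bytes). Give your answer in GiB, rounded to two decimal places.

119.21 GiB

128 GB × 1,000,000,000 bytes/GB = 128,000,000,000 bytes
1 GiB = 1,073,741,824 bytes
128,000,000,000 / 1,073,741,824 = 119.21 GiB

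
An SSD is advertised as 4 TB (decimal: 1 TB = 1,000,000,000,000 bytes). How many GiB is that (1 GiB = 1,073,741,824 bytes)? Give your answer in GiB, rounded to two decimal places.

4 TB = 4 × 10^12 bytes = 4,000,000,000,000 bytes
1 GiB = 1,073,741,824 bytes
4,000,000,000,000 / 1,073,741,824 = 3,725.29 GiB

3,725.29 GiB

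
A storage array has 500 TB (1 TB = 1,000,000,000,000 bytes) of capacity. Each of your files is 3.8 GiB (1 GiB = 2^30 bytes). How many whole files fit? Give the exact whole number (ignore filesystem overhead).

Capacity: 500 TB = 500,000,000,000,000 bytes
Per item: 3.8 GiB = 4,080,218,931.2 bytes
⌊500,000,000,000,000 / 4,080,218,931.2⌋ = 122,542

122,542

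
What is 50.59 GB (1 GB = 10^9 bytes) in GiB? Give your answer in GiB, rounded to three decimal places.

50.59 GB = 50.59 × 10^9 bytes = 50,590,000,000 bytes
1 GiB = 1,073,741,824 bytes
50,590,000,000 / 1,073,741,824 = 47.116 GiB

47.116 GiB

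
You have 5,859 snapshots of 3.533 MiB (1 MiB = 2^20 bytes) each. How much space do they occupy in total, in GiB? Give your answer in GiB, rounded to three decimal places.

Total = 5,859 × 3.533 MiB = 20699.847 MiB
= 20699.847 × 1,048,576 bytes = 21,705,362,767.872 bytes
1 GiB = 1,073,741,824 bytes
21,705,362,767.872 / 1,073,741,824 = 20.215 GiB

20.215 GiB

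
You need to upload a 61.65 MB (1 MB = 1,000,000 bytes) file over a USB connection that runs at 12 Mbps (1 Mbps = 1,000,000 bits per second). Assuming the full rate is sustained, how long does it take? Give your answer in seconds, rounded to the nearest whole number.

61.65 MB = 61,650,000 bytes = 493,200,000 bits
12 Mbps = 12,000,000 bits/s
time = 493,200,000 / 12,000,000 = 41 s

41 seconds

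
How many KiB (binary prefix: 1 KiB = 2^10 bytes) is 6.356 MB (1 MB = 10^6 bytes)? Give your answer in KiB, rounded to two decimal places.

6,207.03 KiB

6.356 MB = 6.356 × 10^6 bytes = 6,356,000 bytes
1 KiB = 2^10 bytes = 1,024 bytes
6,356,000 / 1,024 = 6,207.03 KiB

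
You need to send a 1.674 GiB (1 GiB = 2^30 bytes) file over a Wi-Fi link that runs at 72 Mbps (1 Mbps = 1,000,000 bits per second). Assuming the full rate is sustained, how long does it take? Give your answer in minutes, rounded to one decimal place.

3.3 minutes

1.674 GiB = 1,797,443,813.376 bytes = 14,379,550,507.008 bits
72 Mbps = 72,000,000 bits/s
time = 14,379,550,507.008 / 72,000,000 = 199.72 s
199.72 s / 60 = 3.3 minutes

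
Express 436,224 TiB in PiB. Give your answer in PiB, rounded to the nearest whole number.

436,224 TiB × 1,099,511,627,776 bytes/TiB = 479,633,360,314,957,824 bytes
1 PiB = 1,125,899,906,842,624 bytes
479,633,360,314,957,824 / 1,125,899,906,842,624 = 426 PiB

426 PiB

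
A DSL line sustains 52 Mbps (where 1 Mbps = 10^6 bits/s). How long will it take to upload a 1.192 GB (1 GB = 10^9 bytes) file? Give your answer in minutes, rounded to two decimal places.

1.192 GB = 1,192,000,000 bytes = 9,536,000,000 bits
52 Mbps = 52,000,000 bits/s
time = 9,536,000,000 / 52,000,000 = 183.385 s
183.385 s / 60 = 3.06 minutes

3.06 minutes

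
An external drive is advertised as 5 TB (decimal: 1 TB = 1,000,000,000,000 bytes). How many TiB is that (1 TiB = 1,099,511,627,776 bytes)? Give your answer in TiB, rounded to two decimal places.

5 TB × 1,000,000,000,000 bytes/TB = 5,000,000,000,000 bytes
1 TiB = 2^40 bytes = 1,099,511,627,776 bytes
5,000,000,000,000 / 1,099,511,627,776 = 4.55 TiB

4.55 TiB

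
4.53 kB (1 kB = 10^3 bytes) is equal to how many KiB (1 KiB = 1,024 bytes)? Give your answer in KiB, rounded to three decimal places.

4.424 KiB

4.53 kB = 4.53 × 10^3 bytes = 4,530 bytes
1 KiB = 1,024 bytes
4,530 / 1,024 = 4.424 KiB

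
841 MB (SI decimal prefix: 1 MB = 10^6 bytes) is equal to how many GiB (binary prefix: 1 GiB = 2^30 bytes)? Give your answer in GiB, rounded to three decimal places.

841 MB × 1,000,000 bytes/MB = 841,000,000 bytes
1 GiB = 1,073,741,824 bytes
841,000,000 / 1,073,741,824 = 0.783 GiB

0.783 GiB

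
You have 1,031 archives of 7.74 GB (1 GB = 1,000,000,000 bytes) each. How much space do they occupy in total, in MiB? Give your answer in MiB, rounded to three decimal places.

7,610,263.824 MiB

Total = 1,031 × 7.74 GB = 7979.94 GB
= 7979.94 × 1,000,000,000 bytes = 7,979,940,000,000 bytes
1 MiB = 1,048,576 bytes
7,979,940,000,000 / 1,048,576 = 7,610,263.824 MiB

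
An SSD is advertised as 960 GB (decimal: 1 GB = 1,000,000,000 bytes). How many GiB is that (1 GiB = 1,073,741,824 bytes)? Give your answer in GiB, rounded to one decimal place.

960 GB × 1,000,000,000 bytes/GB = 960,000,000,000 bytes
1 GiB = 2^30 bytes = 1,073,741,824 bytes
960,000,000,000 / 1,073,741,824 = 894.1 GiB

894.1 GiB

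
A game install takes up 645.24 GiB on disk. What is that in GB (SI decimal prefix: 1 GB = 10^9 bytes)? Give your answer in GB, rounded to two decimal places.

645.24 GiB = 645.24 × 2^30 bytes = 692,821,174,517.76 bytes
1 GB = 10^9 bytes = 1,000,000,000 bytes
692,821,174,517.76 / 1,000,000,000 = 692.82 GB

692.82 GB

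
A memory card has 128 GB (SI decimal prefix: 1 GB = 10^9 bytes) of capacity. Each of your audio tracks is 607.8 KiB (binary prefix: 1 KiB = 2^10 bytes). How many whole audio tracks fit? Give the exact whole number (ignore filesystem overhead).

205,659

Capacity: 128 GB = 128,000,000,000 bytes
Per item: 607.8 KiB = 622,387.2 bytes
⌊128,000,000,000 / 622,387.2⌋ = 205,659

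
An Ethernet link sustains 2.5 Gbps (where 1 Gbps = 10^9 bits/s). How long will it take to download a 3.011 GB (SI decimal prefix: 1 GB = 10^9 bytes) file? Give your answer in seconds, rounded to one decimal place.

3.011 GB = 3,011,000,000 bytes = 24,088,000,000 bits
2.5 Gbps = 2,500,000,000 bits/s
time = 24,088,000,000 / 2,500,000,000 = 9.6 s

9.6 seconds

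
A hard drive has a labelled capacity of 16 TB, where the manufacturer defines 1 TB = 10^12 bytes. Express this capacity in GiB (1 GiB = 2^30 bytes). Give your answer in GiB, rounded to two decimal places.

14,901.16 GiB

16 TB × 1,000,000,000,000 bytes/TB = 16,000,000,000,000 bytes
1 GiB = 2^30 bytes = 1,073,741,824 bytes
16,000,000,000,000 / 1,073,741,824 = 14,901.16 GiB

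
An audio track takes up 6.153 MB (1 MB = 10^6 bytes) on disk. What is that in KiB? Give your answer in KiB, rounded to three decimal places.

6.153 MB = 6.153 × 10^6 bytes = 6,153,000 bytes
1 KiB = 2^10 bytes = 1,024 bytes
6,153,000 / 1,024 = 6,008.789 KiB

6,008.789 KiB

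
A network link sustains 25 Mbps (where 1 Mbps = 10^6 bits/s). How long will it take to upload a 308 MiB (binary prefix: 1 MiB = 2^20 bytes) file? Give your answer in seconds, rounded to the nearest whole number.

103 seconds

308 MiB = 322,961,408 bytes = 2,583,691,264 bits
25 Mbps = 25,000,000 bits/s
time = 2,583,691,264 / 25,000,000 = 103 s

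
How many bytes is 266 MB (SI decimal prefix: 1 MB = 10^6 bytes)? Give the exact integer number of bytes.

266,000,000 bytes

266 × 1,000,000 = 266,000,000 bytes  (1 MB = 10^6 bytes)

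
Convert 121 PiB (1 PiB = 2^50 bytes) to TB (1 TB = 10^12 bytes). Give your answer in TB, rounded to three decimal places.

121 PiB × 1,125,899,906,842,624 bytes/PiB = 136,233,888,727,957,504 bytes
1 TB = 10^12 bytes = 1,000,000,000,000 bytes
136,233,888,727,957,504 / 1,000,000,000,000 = 136,233.889 TB

136,233.889 TB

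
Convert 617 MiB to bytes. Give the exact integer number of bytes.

617 × 1,048,576 = 646,971,392 bytes

646,971,392 bytes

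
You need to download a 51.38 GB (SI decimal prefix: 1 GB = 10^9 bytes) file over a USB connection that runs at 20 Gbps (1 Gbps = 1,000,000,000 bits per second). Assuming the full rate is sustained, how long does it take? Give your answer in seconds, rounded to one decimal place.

51.38 GB = 51,380,000,000 bytes = 411,040,000,000 bits
20 Gbps = 20,000,000,000 bits/s
time = 411,040,000,000 / 20,000,000,000 = 20.6 s

20.6 seconds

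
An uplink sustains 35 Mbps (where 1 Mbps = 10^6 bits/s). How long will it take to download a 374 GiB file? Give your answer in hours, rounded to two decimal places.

374 GiB = 401,579,442,176 bytes = 3,212,635,537,408 bits
35 Mbps = 35,000,000 bits/s
time = 3,212,635,537,408 / 35,000,000 = 91,789.5868 s
91,789.5868 s / 3600 = 25.50 hours

25.50 hours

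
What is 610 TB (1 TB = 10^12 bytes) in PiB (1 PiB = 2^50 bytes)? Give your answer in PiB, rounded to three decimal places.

610 TB = 610 × 10^12 bytes = 610,000,000,000,000 bytes
1 PiB = 2^50 bytes = 1,125,899,906,842,624 bytes
610,000,000,000,000 / 1,125,899,906,842,624 = 0.542 PiB

0.542 PiB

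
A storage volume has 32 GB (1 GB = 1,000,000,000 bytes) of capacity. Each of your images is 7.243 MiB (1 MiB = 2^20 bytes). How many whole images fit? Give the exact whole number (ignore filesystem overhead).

4,213

Capacity: 32 GB = 32,000,000,000 bytes
Per item: 7.243 MiB = 7,594,835.968 bytes
⌊32,000,000,000 / 7,594,835.968⌋ = 4,213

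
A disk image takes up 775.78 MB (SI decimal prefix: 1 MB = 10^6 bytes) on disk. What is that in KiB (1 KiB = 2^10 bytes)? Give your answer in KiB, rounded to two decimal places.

775.78 MB = 775.78 × 10^6 bytes = 775,780,000 bytes
1 KiB = 1,024 bytes
775,780,000 / 1,024 = 757,597.66 KiB

757,597.66 KiB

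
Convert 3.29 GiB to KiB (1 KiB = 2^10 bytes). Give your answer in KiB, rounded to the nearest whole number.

3.29 GiB × 1,073,741,824 bytes/GiB = 3,532,610,600.96 bytes
1 KiB = 1,024 bytes
3,532,610,600.96 / 1,024 = 3,449,815 KiB

3,449,815 KiB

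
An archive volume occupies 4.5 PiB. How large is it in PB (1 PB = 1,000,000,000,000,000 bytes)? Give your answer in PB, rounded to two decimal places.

5.07 PB

4.5 PiB = 4.5 × 2^50 bytes = 5,066,549,580,791,808 bytes
1 PB = 10^15 bytes = 1,000,000,000,000,000 bytes
5,066,549,580,791,808 / 1,000,000,000,000,000 = 5.07 PB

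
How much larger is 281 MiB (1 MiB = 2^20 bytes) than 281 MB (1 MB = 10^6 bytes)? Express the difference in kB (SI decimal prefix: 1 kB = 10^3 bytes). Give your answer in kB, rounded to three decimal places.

13,649.856 kB

281 MiB = 281 × 1,048,576 = 294,649,856 bytes
281 MB = 281 × 1,000,000 = 281,000,000 bytes
difference = 13,649,856 bytes
13,649,856 / 1,000 = 13,649.856 kB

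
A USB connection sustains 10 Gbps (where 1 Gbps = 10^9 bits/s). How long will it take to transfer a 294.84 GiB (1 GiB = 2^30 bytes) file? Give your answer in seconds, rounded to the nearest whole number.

294.84 GiB = 316,582,039,388.16 bytes = 2,532,656,315,105.28 bits
10 Gbps = 10,000,000,000 bits/s
time = 2,532,656,315,105.28 / 10,000,000,000 = 253 s

253 seconds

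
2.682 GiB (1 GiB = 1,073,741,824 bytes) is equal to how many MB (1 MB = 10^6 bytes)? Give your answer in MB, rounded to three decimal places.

2,879.776 MB

2.682 GiB × 1,073,741,824 bytes/GiB = 2,879,775,571.968 bytes
1 MB = 10^6 bytes = 1,000,000 bytes
2,879,775,571.968 / 1,000,000 = 2,879.776 MB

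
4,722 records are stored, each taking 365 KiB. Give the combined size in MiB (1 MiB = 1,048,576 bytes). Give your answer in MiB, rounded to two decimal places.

Total = 4,722 × 365 KiB = 1,723,530 KiB
= 1,723,530 × 1,024 bytes = 1,764,894,720 bytes
1 MiB = 1,048,576 bytes
1,764,894,720 / 1,048,576 = 1,683.13 MiB

1,683.13 MiB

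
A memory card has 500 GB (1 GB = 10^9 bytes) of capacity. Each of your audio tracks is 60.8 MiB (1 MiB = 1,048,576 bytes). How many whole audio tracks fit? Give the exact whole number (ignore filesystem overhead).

Capacity: 500 GB = 500,000,000,000 bytes
Per item: 60.8 MiB = 63,753,420.8 bytes
⌊500,000,000,000 / 63,753,420.8⌋ = 7,842

7,842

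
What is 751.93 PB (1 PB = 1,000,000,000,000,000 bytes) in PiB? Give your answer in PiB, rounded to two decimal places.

751.93 PB × 1,000,000,000,000,000 bytes/PB = 751,930,000,000,000,000 bytes
1 PiB = 2^50 bytes = 1,125,899,906,842,624 bytes
751,930,000,000,000,000 / 1,125,899,906,842,624 = 667.85 PiB

667.85 PiB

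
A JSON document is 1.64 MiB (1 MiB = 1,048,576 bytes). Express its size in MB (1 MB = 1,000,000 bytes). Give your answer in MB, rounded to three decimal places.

1.720 MB

1.64 MiB × 1,048,576 bytes/MiB = 1,719,664.64 bytes
1 MB = 1,000,000 bytes
1,719,664.64 / 1,000,000 = 1.720 MB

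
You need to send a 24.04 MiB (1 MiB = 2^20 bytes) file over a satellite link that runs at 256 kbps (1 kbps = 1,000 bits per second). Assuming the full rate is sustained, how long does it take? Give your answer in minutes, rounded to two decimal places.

13.13 minutes

24.04 MiB = 25,207,767.04 bytes = 201,662,136.32 bits
256 kbps = 256,000 bits/s
time = 201,662,136.32 / 256,000 = 787.743 s
787.743 s / 60 = 13.13 minutes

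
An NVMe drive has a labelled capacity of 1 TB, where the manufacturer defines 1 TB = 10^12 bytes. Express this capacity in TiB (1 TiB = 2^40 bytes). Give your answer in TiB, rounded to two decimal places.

0.91 TiB

1 TB × 1,000,000,000,000 bytes/TB = 1,000,000,000,000 bytes
1 TiB = 1,099,511,627,776 bytes
1,000,000,000,000 / 1,099,511,627,776 = 0.91 TiB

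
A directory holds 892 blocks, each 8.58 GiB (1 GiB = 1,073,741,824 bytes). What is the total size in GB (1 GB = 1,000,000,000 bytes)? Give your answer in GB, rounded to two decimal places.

Total = 892 × 8.58 GiB = 7653.36 GiB
= 7653.36 × 1,073,741,824 bytes = 8,217,732,726,128.64 bytes
1 GB = 1,000,000,000 bytes
8,217,732,726,128.64 / 1,000,000,000 = 8,217.73 GB

8,217.73 GB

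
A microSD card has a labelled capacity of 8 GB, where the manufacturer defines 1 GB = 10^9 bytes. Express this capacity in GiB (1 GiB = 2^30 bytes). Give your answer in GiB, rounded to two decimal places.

7.45 GiB

8 GB = 8 × 10^9 bytes = 8,000,000,000 bytes
1 GiB = 2^30 bytes = 1,073,741,824 bytes
8,000,000,000 / 1,073,741,824 = 7.45 GiB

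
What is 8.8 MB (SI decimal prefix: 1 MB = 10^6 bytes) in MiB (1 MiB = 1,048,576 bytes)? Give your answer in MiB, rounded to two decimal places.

8.8 MB × 1,000,000 bytes/MB = 8,800,000 bytes
1 MiB = 2^20 bytes = 1,048,576 bytes
8,800,000 / 1,048,576 = 8.39 MiB

8.39 MiB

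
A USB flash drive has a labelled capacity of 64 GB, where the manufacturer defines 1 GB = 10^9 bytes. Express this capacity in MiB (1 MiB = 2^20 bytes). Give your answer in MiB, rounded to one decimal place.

61,035.2 MiB

64 GB × 1,000,000,000 bytes/GB = 64,000,000,000 bytes
1 MiB = 1,048,576 bytes
64,000,000,000 / 1,048,576 = 61,035.2 MiB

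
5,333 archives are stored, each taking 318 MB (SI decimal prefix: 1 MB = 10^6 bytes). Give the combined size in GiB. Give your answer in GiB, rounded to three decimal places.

1,579.424 GiB

Total = 5,333 × 318 MB = 1,695,894 MB
= 1,695,894 × 1,000,000 bytes = 1,695,894,000,000 bytes
1 GiB = 1,073,741,824 bytes
1,695,894,000,000 / 1,073,741,824 = 1,579.424 GiB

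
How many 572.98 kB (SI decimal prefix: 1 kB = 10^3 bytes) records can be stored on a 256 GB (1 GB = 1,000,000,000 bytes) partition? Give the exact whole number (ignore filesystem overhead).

446,786

Capacity: 256 GB = 256,000,000,000 bytes
Per item: 572.98 kB = 572,980 bytes
⌊256,000,000,000 / 572,980⌋ = 446,786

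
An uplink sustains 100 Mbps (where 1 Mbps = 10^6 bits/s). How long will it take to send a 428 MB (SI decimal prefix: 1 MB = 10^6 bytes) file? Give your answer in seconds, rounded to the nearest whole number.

34 seconds

428 MB = 428,000,000 bytes = 3,424,000,000 bits
100 Mbps = 100,000,000 bits/s
time = 3,424,000,000 / 100,000,000 = 34 s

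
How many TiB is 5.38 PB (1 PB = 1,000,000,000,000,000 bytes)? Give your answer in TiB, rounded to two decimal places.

5.38 PB = 5.38 × 10^15 bytes = 5,380,000,000,000,000 bytes
1 TiB = 2^40 bytes = 1,099,511,627,776 bytes
5,380,000,000,000,000 / 1,099,511,627,776 = 4,893.08 TiB

4,893.08 TiB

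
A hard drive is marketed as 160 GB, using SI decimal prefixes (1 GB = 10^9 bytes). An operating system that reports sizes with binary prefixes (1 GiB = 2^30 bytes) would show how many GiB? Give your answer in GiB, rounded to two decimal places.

160 GB = 160 × 10^9 bytes = 160,000,000,000 bytes
1 GiB = 2^30 bytes = 1,073,741,824 bytes
160,000,000,000 / 1,073,741,824 = 149.01 GiB

149.01 GiB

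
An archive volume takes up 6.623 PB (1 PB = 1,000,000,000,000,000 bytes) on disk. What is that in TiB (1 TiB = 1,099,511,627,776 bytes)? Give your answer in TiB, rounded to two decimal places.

6.623 PB = 6.623 × 10^15 bytes = 6,623,000,000,000,000 bytes
1 TiB = 2^40 bytes = 1,099,511,627,776 bytes
6,623,000,000,000,000 / 1,099,511,627,776 = 6,023.58 TiB

6,023.58 TiB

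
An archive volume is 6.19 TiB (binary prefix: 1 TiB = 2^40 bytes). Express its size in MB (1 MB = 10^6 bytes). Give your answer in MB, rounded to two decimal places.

6,805,976.98 MB

6.19 TiB = 6.19 × 2^40 bytes = 6,805,976,975,933.44 bytes
1 MB = 1,000,000 bytes
6,805,976,975,933.44 / 1,000,000 = 6,805,976.98 MB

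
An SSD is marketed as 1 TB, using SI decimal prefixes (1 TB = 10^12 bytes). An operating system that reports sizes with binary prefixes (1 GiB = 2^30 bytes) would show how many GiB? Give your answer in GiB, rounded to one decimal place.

1 TB = 1 × 10^12 bytes = 1,000,000,000,000 bytes
1 GiB = 1,073,741,824 bytes
1,000,000,000,000 / 1,073,741,824 = 931.3 GiB

931.3 GiB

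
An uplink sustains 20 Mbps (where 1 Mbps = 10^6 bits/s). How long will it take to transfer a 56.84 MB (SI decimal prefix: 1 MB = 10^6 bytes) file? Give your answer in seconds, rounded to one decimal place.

22.7 seconds

56.84 MB = 56,840,000 bytes = 454,720,000 bits
20 Mbps = 20,000,000 bits/s
time = 454,720,000 / 20,000,000 = 22.7 s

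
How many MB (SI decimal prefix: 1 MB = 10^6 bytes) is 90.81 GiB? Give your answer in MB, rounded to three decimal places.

90.81 GiB = 90.81 × 2^30 bytes = 97,506,495,037.44 bytes
1 MB = 10^6 bytes = 1,000,000 bytes
97,506,495,037.44 / 1,000,000 = 97,506.495 MB

97,506.495 MB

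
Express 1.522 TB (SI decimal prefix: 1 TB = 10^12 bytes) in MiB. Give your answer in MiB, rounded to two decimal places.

1.522 TB × 1,000,000,000,000 bytes/TB = 1,522,000,000,000 bytes
1 MiB = 1,048,576 bytes
1,522,000,000,000 / 1,048,576 = 1,451,492.31 MiB

1,451,492.31 MiB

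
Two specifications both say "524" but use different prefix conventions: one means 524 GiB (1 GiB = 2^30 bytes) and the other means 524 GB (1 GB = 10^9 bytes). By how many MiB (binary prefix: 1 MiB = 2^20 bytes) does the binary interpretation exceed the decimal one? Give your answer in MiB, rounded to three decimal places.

36,850.658 MiB

524 GiB = 524 × 1,073,741,824 = 562,640,715,776 bytes
524 GB = 524 × 1,000,000,000 = 524,000,000,000 bytes
difference = 38,640,715,776 bytes
38,640,715,776 / 1,048,576 = 36,850.658 MiB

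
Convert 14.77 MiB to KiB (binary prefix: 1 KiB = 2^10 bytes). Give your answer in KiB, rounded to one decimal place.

14.77 MiB = 14.77 × 2^20 bytes = 15,487,467.52 bytes
1 KiB = 2^10 bytes = 1,024 bytes
15,487,467.52 / 1,024 = 15,124.5 KiB

15,124.5 KiB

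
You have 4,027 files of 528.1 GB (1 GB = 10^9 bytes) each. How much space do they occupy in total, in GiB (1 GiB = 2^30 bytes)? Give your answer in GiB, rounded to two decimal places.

Total = 4,027 × 528.1 GB = 2126658.7 GB
= 2126658.7 × 1,000,000,000 bytes = 2,126,658,700,000,000 bytes
1 GiB = 1,073,741,824 bytes
2,126,658,700,000,000 / 1,073,741,824 = 1,980,605.26 GiB

1,980,605.26 GiB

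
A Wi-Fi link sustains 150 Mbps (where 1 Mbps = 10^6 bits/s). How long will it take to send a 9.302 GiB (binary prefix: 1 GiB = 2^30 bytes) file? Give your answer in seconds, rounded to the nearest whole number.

533 seconds

9.302 GiB = 9,987,946,446.848 bytes = 79,903,571,574.784 bits
150 Mbps = 150,000,000 bits/s
time = 79,903,571,574.784 / 150,000,000 = 533 s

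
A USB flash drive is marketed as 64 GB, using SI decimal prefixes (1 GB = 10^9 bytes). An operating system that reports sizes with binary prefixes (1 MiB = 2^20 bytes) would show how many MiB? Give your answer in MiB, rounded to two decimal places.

61,035.16 MiB

64 GB × 1,000,000,000 bytes/GB = 64,000,000,000 bytes
1 MiB = 1,048,576 bytes
64,000,000,000 / 1,048,576 = 61,035.16 MiB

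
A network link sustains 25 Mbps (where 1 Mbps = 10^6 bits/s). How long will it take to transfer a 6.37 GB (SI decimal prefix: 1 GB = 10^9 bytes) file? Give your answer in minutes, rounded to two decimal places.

33.97 minutes

6.37 GB = 6,370,000,000 bytes = 50,960,000,000 bits
25 Mbps = 25,000,000 bits/s
time = 50,960,000,000 / 25,000,000 = 2,038.400 s
2,038.400 s / 60 = 33.97 minutes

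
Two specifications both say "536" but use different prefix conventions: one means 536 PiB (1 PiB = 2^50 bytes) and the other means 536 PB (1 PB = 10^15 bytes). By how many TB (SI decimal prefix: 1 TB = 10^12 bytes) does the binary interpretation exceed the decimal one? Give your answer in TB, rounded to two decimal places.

536 PiB = 536 × 1,125,899,906,842,624 = 603,482,350,067,646,464 bytes
536 PB = 536 × 1,000,000,000,000,000 = 536,000,000,000,000,000 bytes
difference = 67,482,350,067,646,464 bytes
67,482,350,067,646,464 / 1,000,000,000,000 = 67,482.35 TB

67,482.35 TB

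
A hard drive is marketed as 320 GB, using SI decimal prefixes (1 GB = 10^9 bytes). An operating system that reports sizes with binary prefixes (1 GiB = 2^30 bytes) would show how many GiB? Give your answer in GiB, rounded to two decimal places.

320 GB = 320 × 10^9 bytes = 320,000,000,000 bytes
1 GiB = 1,073,741,824 bytes
320,000,000,000 / 1,073,741,824 = 298.02 GiB

298.02 GiB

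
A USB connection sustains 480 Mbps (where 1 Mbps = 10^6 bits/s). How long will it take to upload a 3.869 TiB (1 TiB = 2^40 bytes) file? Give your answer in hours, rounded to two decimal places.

19.69 hours

3.869 TiB = 4,254,010,487,865.344 bytes = 34,032,083,902,922.752 bits
480 Mbps = 480,000,000 bits/s
time = 34,032,083,902,922.752 / 480,000,000 = 70,900.1748 s
70,900.1748 s / 3600 = 19.69 hours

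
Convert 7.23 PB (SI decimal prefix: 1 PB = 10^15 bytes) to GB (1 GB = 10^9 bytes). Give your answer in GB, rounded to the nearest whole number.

7,230,000 GB

7.23 PB = 7.23 × 10^15 bytes = 7,230,000,000,000,000 bytes
1 GB = 1,000,000,000 bytes
7,230,000,000,000,000 / 1,000,000,000 = 7,230,000 GB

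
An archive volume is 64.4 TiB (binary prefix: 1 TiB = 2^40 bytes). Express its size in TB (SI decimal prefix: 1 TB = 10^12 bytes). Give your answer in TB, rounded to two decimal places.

64.4 TiB = 64.4 × 2^40 bytes = 70,808,548,828,774.4 bytes
1 TB = 10^12 bytes = 1,000,000,000,000 bytes
70,808,548,828,774.4 / 1,000,000,000,000 = 70.81 TB

70.81 TB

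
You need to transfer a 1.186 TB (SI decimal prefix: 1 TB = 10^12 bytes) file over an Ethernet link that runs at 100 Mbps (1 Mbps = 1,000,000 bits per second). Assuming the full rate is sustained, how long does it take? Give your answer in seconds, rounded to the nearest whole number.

1.186 TB = 1,186,000,000,000 bytes = 9,488,000,000,000 bits
100 Mbps = 100,000,000 bits/s
time = 9,488,000,000,000 / 100,000,000 = 94,880 s

94,880 seconds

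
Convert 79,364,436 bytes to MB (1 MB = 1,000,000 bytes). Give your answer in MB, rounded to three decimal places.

79.364 MB

79,364,436 bytes given.
1 MB = 10^6 bytes = 1,000,000 bytes
79,364,436 / 1,000,000 = 79.364 MB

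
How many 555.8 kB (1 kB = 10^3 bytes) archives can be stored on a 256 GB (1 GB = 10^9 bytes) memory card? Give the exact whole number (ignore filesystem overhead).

460,597

Capacity: 256 GB = 256,000,000,000 bytes
Per item: 555.8 kB = 555,800 bytes
⌊256,000,000,000 / 555,800⌋ = 460,597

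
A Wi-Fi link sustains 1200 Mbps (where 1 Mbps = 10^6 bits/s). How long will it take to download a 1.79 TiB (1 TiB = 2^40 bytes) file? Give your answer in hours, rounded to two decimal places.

3.64 hours

1.79 TiB = 1,968,125,813,719.04 bytes = 15,745,006,509,752.32 bits
1200 Mbps = 1,200,000,000 bits/s
time = 15,745,006,509,752.32 / 1,200,000,000 = 13,120.8388 s
13,120.8388 s / 3600 = 3.64 hours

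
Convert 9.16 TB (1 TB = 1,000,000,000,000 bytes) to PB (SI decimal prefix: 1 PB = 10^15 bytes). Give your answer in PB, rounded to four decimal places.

0.0092 PB

9.16 TB × 1,000,000,000,000 bytes/TB = 9,160,000,000,000 bytes
1 PB = 1,000,000,000,000,000 bytes
9,160,000,000,000 / 1,000,000,000,000,000 = 0.0092 PB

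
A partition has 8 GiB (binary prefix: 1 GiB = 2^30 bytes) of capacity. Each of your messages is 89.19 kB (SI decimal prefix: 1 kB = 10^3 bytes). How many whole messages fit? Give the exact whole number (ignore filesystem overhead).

96,310

Capacity: 8 GiB = 8,589,934,592 bytes
Per item: 89.19 kB = 89,190 bytes
⌊8,589,934,592 / 89,190⌋ = 96,310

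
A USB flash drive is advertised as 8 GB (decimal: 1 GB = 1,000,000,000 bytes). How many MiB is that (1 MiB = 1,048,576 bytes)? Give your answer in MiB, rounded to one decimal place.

7,629.4 MiB

8 GB × 1,000,000,000 bytes/GB = 8,000,000,000 bytes
1 MiB = 1,048,576 bytes
8,000,000,000 / 1,048,576 = 7,629.4 MiB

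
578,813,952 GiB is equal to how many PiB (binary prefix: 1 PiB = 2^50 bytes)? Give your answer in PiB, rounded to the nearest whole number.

552 PiB

578,813,952 GiB = 578,813,952 × 2^30 bytes = 621,496,748,577,128,448 bytes
1 PiB = 2^50 bytes = 1,125,899,906,842,624 bytes
621,496,748,577,128,448 / 1,125,899,906,842,624 = 552 PiB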